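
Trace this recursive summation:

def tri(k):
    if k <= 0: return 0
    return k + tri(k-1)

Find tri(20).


tri(20)
= 20 + 19 + 18 + 17 + 16 + 15 + 14 + 13 + 12 + 11 + 10 + 9 + 8 + 7 + 6 + 5 + 4 + 3 + 2 + 1 + tri(0)
= 20 + 19 + 18 + 17 + 16 + 15 + 14 + 13 + 12 + 11 + 10 + 9 + 8 + 7 + 6 + 5 + 4 + 3 + 2 + 1 + 0
= 210

210


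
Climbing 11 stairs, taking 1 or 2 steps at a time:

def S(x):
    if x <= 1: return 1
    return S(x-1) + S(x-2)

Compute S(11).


Building up from base cases:
S(0) = 1
S(1) = 1
S(2) = S(1) + S(0) = 1 + 1 = 2
S(3) = S(2) + S(1) = 2 + 1 = 3
S(4) = S(3) + S(2) = 3 + 2 = 5
S(5) = S(4) + S(3) = 5 + 3 = 8
S(6) = S(5) + S(4) = 8 + 5 = 13
S(7) = S(6) + S(5) = 13 + 8 = 21
S(8) = S(7) + S(6) = 21 + 13 = 34
S(9) = S(8) + S(7) = 34 + 21 = 55
S(10) = S(9) + S(8) = 55 + 34 = 89
S(11) = S(10) + S(9) = 89 + 55 = 144

144


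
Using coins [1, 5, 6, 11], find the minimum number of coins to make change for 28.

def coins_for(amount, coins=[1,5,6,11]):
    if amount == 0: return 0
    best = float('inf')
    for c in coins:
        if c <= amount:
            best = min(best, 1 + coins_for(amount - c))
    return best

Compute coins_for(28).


Building up with DP:
coins_for(0) = 0
coins_for(1) = min(1+coins_for(0)=1+0=1) = 1
coins_for(2) = min(1+coins_for(1)=1+1=2) = 2
coins_for(3) = min(1+coins_for(2)=1+2=3) = 3
coins_for(4) = min(1+coins_for(3)=1+3=4) = 4
coins_for(5) = min(1+coins_for(4)=1+4=5, 1+coins_for(0)=1+0=1) = 1
coins_for(6) = min(1+coins_for(5)=1+1=2, 1+coins_for(1)=1+1=2, 1+coins_for(0)=1+0=1) = 1
coins_for(7) = min(1+coins_for(6)=1+1=2, 1+coins_for(2)=1+2=3, 1+coins_for(1)=1+1=2) = 2
coins_for(8) = min(1+coins_for(7)=1+2=3, 1+coins_for(3)=1+3=4, 1+coins_for(2)=1+2=3) = 3
coins_for(9) = min(1+coins_for(8)=1+3=4, 1+coins_for(4)=1+4=5, 1+coins_for(3)=1+3=4) = 4
coins_for(10) = min(1+coins_for(9)=1+4=5, 1+coins_for(5)=1+1=2, 1+coins_for(4)=1+4=5) = 2
coins_for(11) = min(1+coins_for(10)=1+2=3, 1+coins_for(6)=1+1=2, 1+coins_for(5)=1+1=2, 1+coins_for(0)=1+0=1) = 1
coins_for(12) = min(1+coins_for(11)=1+1=2, 1+coins_for(7)=1+2=3, 1+coins_for(6)=1+1=2, 1+coins_for(1)=1+1=2) = 2
coins_for(13) = min(1+coins_for(12)=1+2=3, 1+coins_for(8)=1+3=4, 1+coins_for(7)=1+2=3, 1+coins_for(2)=1+2=3) = 3
coins_for(14) = min(1+coins_for(13)=1+3=4, 1+coins_for(9)=1+4=5, 1+coins_for(8)=1+3=4, 1+coins_for(3)=1+3=4) = 4
coins_for(15) = min(1+coins_for(14)=1+4=5, 1+coins_for(10)=1+2=3, 1+coins_for(9)=1+4=5, 1+coins_for(4)=1+4=5) = 3
coins_for(16) = min(1+coins_for(15)=1+3=4, 1+coins_for(11)=1+1=2, 1+coins_for(10)=1+2=3, 1+coins_for(5)=1+1=2) = 2
coins_for(17) = min(1+coins_for(16)=1+2=3, 1+coins_for(12)=1+2=3, 1+coins_for(11)=1+1=2, 1+coins_for(6)=1+1=2) = 2
coins_for(18) = min(1+coins_for(17)=1+2=3, 1+coins_for(13)=1+3=4, 1+coins_for(12)=1+2=3, 1+coins_for(7)=1+2=3) = 3
coins_for(19) = min(1+coins_for(18)=1+3=4, 1+coins_for(14)=1+4=5, 1+coins_for(13)=1+3=4, 1+coins_for(8)=1+3=4) = 4
coins_for(20) = min(1+coins_for(19)=1+4=5, 1+coins_for(15)=1+3=4, 1+coins_for(14)=1+4=5, 1+coins_for(9)=1+4=5) = 4
coins_for(21) = min(1+coins_for(20)=1+4=5, 1+coins_for(16)=1+2=3, 1+coins_for(15)=1+3=4, 1+coins_for(10)=1+2=3) = 3
coins_for(22) = min(1+coins_for(21)=1+3=4, 1+coins_for(17)=1+2=3, 1+coins_for(16)=1+2=3, 1+coins_for(11)=1+1=2) = 2
coins_for(23) = min(1+coins_for(22)=1+2=3, 1+coins_for(18)=1+3=4, 1+coins_for(17)=1+2=3, 1+coins_for(12)=1+2=3) = 3
coins_for(24) = min(1+coins_for(23)=1+3=4, 1+coins_for(19)=1+4=5, 1+coins_for(18)=1+3=4, 1+coins_for(13)=1+3=4) = 4
coins_for(25) = min(1+coins_for(24)=1+4=5, 1+coins_for(20)=1+4=5, 1+coins_for(19)=1+4=5, 1+coins_for(14)=1+4=5) = 5
coins_for(26) = min(1+coins_for(25)=1+5=6, 1+coins_for(21)=1+3=4, 1+coins_for(20)=1+4=5, 1+coins_for(15)=1+3=4) = 4
coins_for(27) = min(1+coins_for(26)=1+4=5, 1+coins_for(22)=1+2=3, 1+coins_for(21)=1+3=4, 1+coins_for(16)=1+2=3) = 3
coins_for(28) = min(1+coins_for(27)=1+3=4, 1+coins_for(23)=1+3=4, 1+coins_for(22)=1+2=3, 1+coins_for(17)=1+2=3) = 3

3


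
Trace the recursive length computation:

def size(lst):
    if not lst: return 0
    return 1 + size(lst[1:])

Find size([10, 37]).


size([10, 37]) = 1 + size([37])
size([37]) = 1 + size([])
size([]) = 0  (base case)
Unwinding: 1 + 1 + 0 = 2

2


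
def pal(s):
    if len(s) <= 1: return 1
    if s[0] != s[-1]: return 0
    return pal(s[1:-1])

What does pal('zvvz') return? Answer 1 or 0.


pal('zvvz'): s[0]='z' == s[-1]='z' -> check pal('vv')
pal('vv'): s[0]='v' == s[-1]='v' -> check pal('')
pal(''): len <= 1 -> return 1  (base case)
Result: 1 (palindrome)

1


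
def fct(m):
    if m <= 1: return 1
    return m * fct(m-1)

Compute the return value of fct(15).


fct(15)
= 15 * fct(14)
= 15 * 14 * fct(13)
= 15 * 14 * 13 * fct(12)
= 15 * 14 * 13 * 12 * fct(11)
= 15 * 14 * 13 * 12 * 11 * fct(10)
= 15 * 14 * 13 * 12 * 11 * 10 * fct(9)
= 15 * 14 * 13 * 12 * 11 * 10 * 9 * fct(8)
= 15 * 14 * 13 * 12 * 11 * 10 * 9 * 8 * fct(7)
= 15 * 14 * 13 * 12 * 11 * 10 * 9 * 8 * 7 * fct(6)
= 15 * 14 * 13 * 12 * 11 * 10 * 9 * 8 * 7 * 6 * fct(5)
= 15 * 14 * 13 * 12 * 11 * 10 * 9 * 8 * 7 * 6 * 5 * fct(4)
= 15 * 14 * 13 * 12 * 11 * 10 * 9 * 8 * 7 * 6 * 5 * 4 * fct(3)
= 15 * 14 * 13 * 12 * 11 * 10 * 9 * 8 * 7 * 6 * 5 * 4 * 3 * fct(2)
= 15 * 14 * 13 * 12 * 11 * 10 * 9 * 8 * 7 * 6 * 5 * 4 * 3 * 2 * fct(1)
= 15 * 14 * 13 * 12 * 11 * 10 * 9 * 8 * 7 * 6 * 5 * 4 * 3 * 2 * 1
= 1307674368000

1307674368000


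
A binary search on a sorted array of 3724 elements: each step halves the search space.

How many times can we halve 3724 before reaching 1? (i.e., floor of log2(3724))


3724 / 2 = 1862
1862 / 2 = 931
931 / 2 = 465
465 / 2 = 232
232 / 2 = 116
116 / 2 = 58
58 / 2 = 29
29 / 2 = 14
14 / 2 = 7
7 / 2 = 3
3 / 2 = 1
Reached 1 after 11 halvings

11


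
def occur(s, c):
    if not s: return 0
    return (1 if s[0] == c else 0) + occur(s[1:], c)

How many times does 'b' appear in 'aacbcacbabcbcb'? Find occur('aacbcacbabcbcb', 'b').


s[0]='a' != 'b' -> 0
s[0]='a' != 'b' -> 0
s[0]='c' != 'b' -> 0
s[0]='b' == 'b' -> 1
s[0]='c' != 'b' -> 0
s[0]='a' != 'b' -> 0
s[0]='c' != 'b' -> 0
s[0]='b' == 'b' -> 1
s[0]='a' != 'b' -> 0
s[0]='b' == 'b' -> 1
s[0]='c' != 'b' -> 0
s[0]='b' == 'b' -> 1
s[0]='c' != 'b' -> 0
s[0]='b' == 'b' -> 1
Sum: 0 + 0 + 0 + 1 + 0 + 0 + 0 + 1 + 0 + 1 + 0 + 1 + 0 + 1 = 5

5


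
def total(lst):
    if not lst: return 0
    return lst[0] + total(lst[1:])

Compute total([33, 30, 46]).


total([33, 30, 46]) = 33 + total([30, 46])
total([30, 46]) = 30 + total([46])
total([46]) = 46 + total([])
total([]) = 0  (base case)
Total: 33 + 30 + 46 + 0 = 109

109


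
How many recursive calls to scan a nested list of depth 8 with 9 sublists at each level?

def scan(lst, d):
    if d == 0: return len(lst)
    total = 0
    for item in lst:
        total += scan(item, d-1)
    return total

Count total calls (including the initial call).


At depth 0 (root): 1 call
At depth 1: each of 1 parents calls scan on 9 children = 9 calls
At depth 2: each of 9 parents calls scan on 9 children = 81 calls
At depth 3: each of 81 parents calls scan on 9 children = 729 calls
At depth 4: each of 729 parents calls scan on 9 children = 6561 calls
At depth 5: each of 6561 parents calls scan on 9 children = 59049 calls
At depth 6: each of 59049 parents calls scan on 9 children = 531441 calls
At depth 7: each of 531441 parents calls scan on 9 children = 4782969 calls
At depth 8: each of 4782969 parents calls scan on 9 children = 43046721 calls
Total: 1 + 9 + 81 + 729 + 6561 + 59049 + 531441 + 4782969 + 43046721 = 48427561

48427561


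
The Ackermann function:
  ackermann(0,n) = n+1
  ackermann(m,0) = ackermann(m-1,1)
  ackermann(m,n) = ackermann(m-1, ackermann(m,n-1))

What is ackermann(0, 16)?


ackermann(0, 16) = 17
Result: ackermann(0, 16) = 17

17


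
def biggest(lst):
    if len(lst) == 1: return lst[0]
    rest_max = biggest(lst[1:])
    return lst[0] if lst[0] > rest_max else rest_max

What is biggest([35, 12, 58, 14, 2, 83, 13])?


biggest([35, 12, 58, 14, 2, 83, 13]): compare 35 with biggest([12, 58, 14, 2, 83, 13])
biggest([12, 58, 14, 2, 83, 13]): compare 12 with biggest([58, 14, 2, 83, 13])
biggest([58, 14, 2, 83, 13]): compare 58 with biggest([14, 2, 83, 13])
biggest([14, 2, 83, 13]): compare 14 with biggest([2, 83, 13])
biggest([2, 83, 13]): compare 2 with biggest([83, 13])
biggest([83, 13]): compare 83 with biggest([13])
biggest([13]) = 13  (base case)
Compare 83 with 13 -> 83
Compare 2 with 83 -> 83
Compare 14 with 83 -> 83
Compare 58 with 83 -> 83
Compare 12 with 83 -> 83
Compare 35 with 83 -> 83

83


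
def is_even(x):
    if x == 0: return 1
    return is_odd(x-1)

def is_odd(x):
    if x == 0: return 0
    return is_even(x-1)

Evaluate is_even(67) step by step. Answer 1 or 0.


is_even(67) = is_odd(66)
is_odd(66) = is_even(65)
is_even(65) = is_odd(64)
is_odd(64) = is_even(63)
is_even(63) = is_odd(62)
is_odd(62) = is_even(61)
is_even(61) = is_odd(60)
is_odd(60) = is_even(59)
is_even(59) = is_odd(58)
is_odd(58) = is_even(57)
is_even(57) = is_odd(56)
is_odd(56) = is_even(55)
is_even(55) = is_odd(54)
is_odd(54) = is_even(53)
is_even(53) = is_odd(52)
is_odd(52) = is_even(51)
is_even(51) = is_odd(50)
is_odd(50) = is_even(49)
is_even(49) = is_odd(48)
is_odd(48) = is_even(47)
is_even(47) = is_odd(46)
is_odd(46) = is_even(45)
is_even(45) = is_odd(44)
is_odd(44) = is_even(43)
is_even(43) = is_odd(42)
is_odd(42) = is_even(41)
is_even(41) = is_odd(40)
is_odd(40) = is_even(39)
is_even(39) = is_odd(38)
is_odd(38) = is_even(37)
is_even(37) = is_odd(36)
is_odd(36) = is_even(35)
is_even(35) = is_odd(34)
is_odd(34) = is_even(33)
is_even(33) = is_odd(32)
is_odd(32) = is_even(31)
is_even(31) = is_odd(30)
is_odd(30) = is_even(29)
is_even(29) = is_odd(28)
is_odd(28) = is_even(27)
is_even(27) = is_odd(26)
is_odd(26) = is_even(25)
is_even(25) = is_odd(24)
is_odd(24) = is_even(23)
is_even(23) = is_odd(22)
is_odd(22) = is_even(21)
is_even(21) = is_odd(20)
is_odd(20) = is_even(19)
is_even(19) = is_odd(18)
is_odd(18) = is_even(17)
is_even(17) = is_odd(16)
is_odd(16) = is_even(15)
is_even(15) = is_odd(14)
is_odd(14) = is_even(13)
is_even(13) = is_odd(12)
is_odd(12) = is_even(11)
is_even(11) = is_odd(10)
is_odd(10) = is_even(9)
is_even(9) = is_odd(8)
is_odd(8) = is_even(7)
is_even(7) = is_odd(6)
is_odd(6) = is_even(5)
is_even(5) = is_odd(4)
is_odd(4) = is_even(3)
is_even(3) = is_odd(2)
is_odd(2) = is_even(1)
is_even(1) = is_odd(0)
is_odd(0) = 0  (base case)
Result: 0

0


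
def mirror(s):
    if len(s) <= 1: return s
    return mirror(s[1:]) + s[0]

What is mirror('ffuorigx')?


mirror('ffuorigx') = mirror('fuorigx') + 'f'
mirror('fuorigx') = mirror('uorigx') + 'f'
mirror('uorigx') = mirror('origx') + 'u'
mirror('origx') = mirror('rigx') + 'o'
mirror('rigx') = mirror('igx') + 'r'
mirror('igx') = mirror('gx') + 'i'
mirror('gx') = mirror('x') + 'g'
mirror('x') = 'x'  (base case)
Concatenating: 'x' + 'g' + 'i' + 'r' + 'o' + 'u' + 'f' + 'f' = 'xgirouff'

xgirouff


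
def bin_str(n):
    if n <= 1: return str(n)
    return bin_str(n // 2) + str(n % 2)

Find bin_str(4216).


bin_str(4216) = bin_str(2108) + '0'
bin_str(2108) = bin_str(1054) + '0'
bin_str(1054) = bin_str(527) + '0'
bin_str(527) = bin_str(263) + '1'
bin_str(263) = bin_str(131) + '1'
bin_str(131) = bin_str(65) + '1'
bin_str(65) = bin_str(32) + '1'
bin_str(32) = bin_str(16) + '0'
bin_str(16) = bin_str(8) + '0'
bin_str(8) = bin_str(4) + '0'
bin_str(4) = bin_str(2) + '0'
bin_str(2) = bin_str(1) + '0'
bin_str(1) = '1'  (base case)
Concatenating: '1' + '0' + '0' + '0' + '0' + '0' + '1' + '1' + '1' + '1' + '0' + '0' + '0' = '1000001111000'

1000001111000


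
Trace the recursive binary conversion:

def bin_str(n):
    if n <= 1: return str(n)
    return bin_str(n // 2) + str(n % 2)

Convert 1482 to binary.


bin_str(1482) = bin_str(741) + '0'
bin_str(741) = bin_str(370) + '1'
bin_str(370) = bin_str(185) + '0'
bin_str(185) = bin_str(92) + '1'
bin_str(92) = bin_str(46) + '0'
bin_str(46) = bin_str(23) + '0'
bin_str(23) = bin_str(11) + '1'
bin_str(11) = bin_str(5) + '1'
bin_str(5) = bin_str(2) + '1'
bin_str(2) = bin_str(1) + '0'
bin_str(1) = '1'  (base case)
Concatenating: '1' + '0' + '1' + '1' + '1' + '0' + '0' + '1' + '0' + '1' + '0' = '10111001010'

10111001010


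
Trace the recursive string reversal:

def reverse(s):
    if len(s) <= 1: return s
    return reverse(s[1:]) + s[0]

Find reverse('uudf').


reverse('uudf') = reverse('udf') + 'u'
reverse('udf') = reverse('df') + 'u'
reverse('df') = reverse('f') + 'd'
reverse('f') = 'f'  (base case)
Concatenating: 'f' + 'd' + 'u' + 'u' = 'fduu'

fduu


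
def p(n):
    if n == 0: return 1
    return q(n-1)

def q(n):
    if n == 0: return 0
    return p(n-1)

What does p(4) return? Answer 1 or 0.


p(4) = q(3)
q(3) = p(2)
p(2) = q(1)
q(1) = p(0)
p(0) = 1  (base case)
Result: 1

1


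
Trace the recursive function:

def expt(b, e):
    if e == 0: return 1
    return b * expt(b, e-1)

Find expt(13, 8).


expt(13, 8)
= 13 * expt(13, 7)
= 13 * 13 * expt(13, 6)
= 13 * 13 * 13 * expt(13, 5)
= 13 * 13 * 13 * 13 * expt(13, 4)
= 13 * 13 * 13 * 13 * 13 * expt(13, 3)
= 13 * 13 * 13 * 13 * 13 * 13 * expt(13, 2)
= 13 * 13 * 13 * 13 * 13 * 13 * 13 * expt(13, 1)
= 13 * 13 * 13 * 13 * 13 * 13 * 13 * 13 * expt(13, 0)
= 13 * 13 * 13 * 13 * 13 * 13 * 13 * 13 * 1
= 815730721

815730721


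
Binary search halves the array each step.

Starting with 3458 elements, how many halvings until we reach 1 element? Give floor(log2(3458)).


3458 / 2 = 1729
1729 / 2 = 864
864 / 2 = 432
432 / 2 = 216
216 / 2 = 108
108 / 2 = 54
54 / 2 = 27
27 / 2 = 13
13 / 2 = 6
6 / 2 = 3
3 / 2 = 1
Reached 1 after 11 halvings

11


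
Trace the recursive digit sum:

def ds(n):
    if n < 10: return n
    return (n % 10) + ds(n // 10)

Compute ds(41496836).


ds(41496836) = 6 + ds(4149683)
ds(4149683) = 3 + ds(414968)
ds(414968) = 8 + ds(41496)
ds(41496) = 6 + ds(4149)
ds(4149) = 9 + ds(414)
ds(414) = 4 + ds(41)
ds(41) = 1 + ds(4)
ds(4) = 4  (base case)
Total: 6 + 3 + 8 + 6 + 9 + 4 + 1 + 4 = 41

41


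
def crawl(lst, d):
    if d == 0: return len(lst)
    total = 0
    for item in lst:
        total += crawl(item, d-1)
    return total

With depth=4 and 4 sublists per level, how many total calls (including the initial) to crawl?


At depth 0 (root): 1 call
At depth 1: each of 1 parents calls crawl on 4 children = 4 calls
At depth 2: each of 4 parents calls crawl on 4 children = 16 calls
At depth 3: each of 16 parents calls crawl on 4 children = 64 calls
At depth 4: each of 64 parents calls crawl on 4 children = 256 calls
Total: 1 + 4 + 16 + 64 + 256 = 341

341


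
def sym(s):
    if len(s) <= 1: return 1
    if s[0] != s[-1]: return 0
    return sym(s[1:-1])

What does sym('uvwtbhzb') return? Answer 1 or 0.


sym('uvwtbhzb'): s[0]='u' != s[-1]='b' -> return 0
Result: 0 (not a palindrome)

0


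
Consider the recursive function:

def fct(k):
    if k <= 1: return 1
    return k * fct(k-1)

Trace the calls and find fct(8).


fct(8)
= 8 * fct(7)
= 8 * 7 * fct(6)
= 8 * 7 * 6 * fct(5)
= 8 * 7 * 6 * 5 * fct(4)
= 8 * 7 * 6 * 5 * 4 * fct(3)
= 8 * 7 * 6 * 5 * 4 * 3 * fct(2)
= 8 * 7 * 6 * 5 * 4 * 3 * 2 * fct(1)
= 8 * 7 * 6 * 5 * 4 * 3 * 2 * 1
= 40320

40320


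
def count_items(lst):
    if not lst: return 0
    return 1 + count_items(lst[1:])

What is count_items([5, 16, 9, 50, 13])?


count_items([5, 16, 9, 50, 13]) = 1 + count_items([16, 9, 50, 13])
count_items([16, 9, 50, 13]) = 1 + count_items([9, 50, 13])
count_items([9, 50, 13]) = 1 + count_items([50, 13])
count_items([50, 13]) = 1 + count_items([13])
count_items([13]) = 1 + count_items([])
count_items([]) = 0  (base case)
Unwinding: 1 + 1 + 1 + 1 + 1 + 0 = 5

5


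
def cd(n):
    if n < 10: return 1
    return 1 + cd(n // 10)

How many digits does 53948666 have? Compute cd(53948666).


cd(53948666) = 1 + cd(5394866)
cd(5394866) = 1 + cd(539486)
cd(539486) = 1 + cd(53948)
cd(53948) = 1 + cd(5394)
cd(5394) = 1 + cd(539)
cd(539) = 1 + cd(53)
cd(53) = 1 + cd(5)
cd(5) = 1  (base case: 5 < 10)
Unwinding: 1 + 1 + 1 + 1 + 1 + 1 + 1 + 1 = 8

8


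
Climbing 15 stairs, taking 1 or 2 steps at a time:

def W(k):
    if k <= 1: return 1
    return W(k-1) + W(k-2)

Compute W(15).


Building up from base cases:
W(0) = 1
W(1) = 1
W(2) = W(1) + W(0) = 1 + 1 = 2
W(3) = W(2) + W(1) = 2 + 1 = 3
W(4) = W(3) + W(2) = 3 + 2 = 5
W(5) = W(4) + W(3) = 5 + 3 = 8
W(6) = W(5) + W(4) = 8 + 5 = 13
W(7) = W(6) + W(5) = 13 + 8 = 21
W(8) = W(7) + W(6) = 21 + 13 = 34
W(9) = W(8) + W(7) = 34 + 21 = 55
W(10) = W(9) + W(8) = 55 + 34 = 89
W(11) = W(10) + W(9) = 89 + 55 = 144
W(12) = W(11) + W(10) = 144 + 89 = 233
W(13) = W(12) + W(11) = 233 + 144 = 377
W(14) = W(13) + W(12) = 377 + 233 = 610
W(15) = W(14) + W(13) = 610 + 377 = 987

987


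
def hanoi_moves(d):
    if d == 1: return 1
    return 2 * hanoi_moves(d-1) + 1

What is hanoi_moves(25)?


hanoi_moves(25) = 2 * hanoi_moves(24) + 1
hanoi_moves(24) = 2 * hanoi_moves(23) + 1
hanoi_moves(23) = 2 * hanoi_moves(22) + 1
hanoi_moves(22) = 2 * hanoi_moves(21) + 1
hanoi_moves(21) = 2 * hanoi_moves(20) + 1
hanoi_moves(20) = 2 * hanoi_moves(19) + 1
hanoi_moves(19) = 2 * hanoi_moves(18) + 1
hanoi_moves(18) = 2 * hanoi_moves(17) + 1
hanoi_moves(17) = 2 * hanoi_moves(16) + 1
hanoi_moves(16) = 2 * hanoi_moves(15) + 1
hanoi_moves(15) = 2 * hanoi_moves(14) + 1
hanoi_moves(14) = 2 * hanoi_moves(13) + 1
hanoi_moves(13) = 2 * hanoi_moves(12) + 1
hanoi_moves(12) = 2 * hanoi_moves(11) + 1
hanoi_moves(11) = 2 * hanoi_moves(10) + 1
hanoi_moves(10) = 2 * hanoi_moves(9) + 1
hanoi_moves(9) = 2 * hanoi_moves(8) + 1
hanoi_moves(8) = 2 * hanoi_moves(7) + 1
hanoi_moves(7) = 2 * hanoi_moves(6) + 1
hanoi_moves(6) = 2 * hanoi_moves(5) + 1
hanoi_moves(5) = 2 * hanoi_moves(4) + 1
hanoi_moves(4) = 2 * hanoi_moves(3) + 1
hanoi_moves(3) = 2 * hanoi_moves(2) + 1
hanoi_moves(2) = 2 * hanoi_moves(1) + 1
hanoi_moves(1) = 1  (base case)
hanoi_moves(2) = 2 * 1 + 1 = 3
hanoi_moves(3) = 2 * 3 + 1 = 7
hanoi_moves(4) = 2 * 7 + 1 = 15
hanoi_moves(5) = 2 * 15 + 1 = 31
hanoi_moves(6) = 2 * 31 + 1 = 63
hanoi_moves(7) = 2 * 63 + 1 = 127
hanoi_moves(8) = 2 * 127 + 1 = 255
hanoi_moves(9) = 2 * 255 + 1 = 511
hanoi_moves(10) = 2 * 511 + 1 = 1023
hanoi_moves(11) = 2 * 1023 + 1 = 2047
hanoi_moves(12) = 2 * 2047 + 1 = 4095
hanoi_moves(13) = 2 * 4095 + 1 = 8191
hanoi_moves(14) = 2 * 8191 + 1 = 16383
hanoi_moves(15) = 2 * 16383 + 1 = 32767
hanoi_moves(16) = 2 * 32767 + 1 = 65535
hanoi_moves(17) = 2 * 65535 + 1 = 131071
hanoi_moves(18) = 2 * 131071 + 1 = 262143
hanoi_moves(19) = 2 * 262143 + 1 = 524287
hanoi_moves(20) = 2 * 524287 + 1 = 1048575
hanoi_moves(21) = 2 * 1048575 + 1 = 2097151
hanoi_moves(22) = 2 * 2097151 + 1 = 4194303
hanoi_moves(23) = 2 * 4194303 + 1 = 8388607
hanoi_moves(24) = 2 * 8388607 + 1 = 16777215
hanoi_moves(25) = 2 * 16777215 + 1 = 33554431

33554431


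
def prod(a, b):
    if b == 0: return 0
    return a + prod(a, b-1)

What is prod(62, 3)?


prod(62, 3) = 62 + prod(62, 2)
prod(62, 2) = 62 + prod(62, 1)
prod(62, 1) = 62 + prod(62, 0)
prod(62, 0) = 0  (base case)
Total: 62 + 62 + 62 + 0 = 186

186


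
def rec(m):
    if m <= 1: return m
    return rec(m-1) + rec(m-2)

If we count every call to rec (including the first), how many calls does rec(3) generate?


Let C(n) = total calls for rec(n)
C(0) = 1, C(1) = 1
C(2) = 1 + C(1) + C(0) = 1 + 1 + 1 = 3
C(3) = 1 + C(2) + C(1) = 1 + 3 + 1 = 5

5


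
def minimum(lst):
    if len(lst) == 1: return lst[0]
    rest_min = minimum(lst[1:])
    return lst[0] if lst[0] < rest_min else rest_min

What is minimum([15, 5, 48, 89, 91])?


minimum([15, 5, 48, 89, 91]): compare 15 with minimum([5, 48, 89, 91])
minimum([5, 48, 89, 91]): compare 5 with minimum([48, 89, 91])
minimum([48, 89, 91]): compare 48 with minimum([89, 91])
minimum([89, 91]): compare 89 with minimum([91])
minimum([91]) = 91  (base case)
Compare 89 with 91 -> 89
Compare 48 with 89 -> 48
Compare 5 with 48 -> 5
Compare 15 with 5 -> 5

5


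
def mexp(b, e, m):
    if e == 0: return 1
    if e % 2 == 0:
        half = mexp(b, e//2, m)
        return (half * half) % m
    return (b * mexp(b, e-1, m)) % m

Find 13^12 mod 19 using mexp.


mexp(13, 12, 19): e is even, compute mexp(13, 6, 19)
  mexp(13, 6, 19): e is even, compute mexp(13, 3, 19)
    mexp(13, 3, 19): e is odd, compute mexp(13, 2, 19)
      mexp(13, 2, 19): e is even, compute mexp(13, 1, 19)
        mexp(13, 1, 19): e is odd, compute mexp(13, 0, 19)
          mexp(13, 0, 19) = 1
        (13 * 1) % 19 = 13
      half=13, (13*13) % 19 = 17
    (13 * 17) % 19 = 12
  half=12, (12*12) % 19 = 11
half=11, (11*11) % 19 = 7

7


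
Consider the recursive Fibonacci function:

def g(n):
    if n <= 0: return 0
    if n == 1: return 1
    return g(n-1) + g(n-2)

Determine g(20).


Computing g(20) bottom-up:
g(0) = 0
g(1) = 1
g(2) = g(1) + g(0) = 1 + 0 = 1
g(3) = g(2) + g(1) = 1 + 1 = 2
g(4) = g(3) + g(2) = 2 + 1 = 3
g(5) = g(4) + g(3) = 3 + 2 = 5
g(6) = g(5) + g(4) = 5 + 3 = 8
g(7) = g(6) + g(5) = 8 + 5 = 13
g(8) = g(7) + g(6) = 13 + 8 = 21
g(9) = g(8) + g(7) = 21 + 13 = 34
g(10) = g(9) + g(8) = 34 + 21 = 55
g(11) = g(10) + g(9) = 55 + 34 = 89
g(12) = g(11) + g(10) = 89 + 55 = 144
g(13) = g(12) + g(11) = 144 + 89 = 233
g(14) = g(13) + g(12) = 233 + 144 = 377
g(15) = g(14) + g(13) = 377 + 233 = 610
g(16) = g(15) + g(14) = 610 + 377 = 987
g(17) = g(16) + g(15) = 987 + 610 = 1597
g(18) = g(17) + g(16) = 1597 + 987 = 2584
g(19) = g(18) + g(17) = 2584 + 1597 = 4181
g(20) = g(19) + g(18) = 4181 + 2584 = 6765

6765


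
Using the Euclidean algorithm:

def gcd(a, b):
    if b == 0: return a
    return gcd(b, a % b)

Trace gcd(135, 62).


gcd(135, 62) = gcd(62, 11)
gcd(62, 11) = gcd(11, 7)
gcd(11, 7) = gcd(7, 4)
gcd(7, 4) = gcd(4, 3)
gcd(4, 3) = gcd(3, 1)
gcd(3, 1) = gcd(1, 0)
gcd(1, 0) = 1  (base case)

1


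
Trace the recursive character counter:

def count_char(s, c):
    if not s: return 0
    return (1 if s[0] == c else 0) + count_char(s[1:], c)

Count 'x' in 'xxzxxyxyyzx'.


s[0]='x' == 'x' -> 1
s[0]='x' == 'x' -> 1
s[0]='z' != 'x' -> 0
s[0]='x' == 'x' -> 1
s[0]='x' == 'x' -> 1
s[0]='y' != 'x' -> 0
s[0]='x' == 'x' -> 1
s[0]='y' != 'x' -> 0
s[0]='y' != 'x' -> 0
s[0]='z' != 'x' -> 0
s[0]='x' == 'x' -> 1
Sum: 1 + 1 + 0 + 1 + 1 + 0 + 1 + 0 + 0 + 0 + 1 = 6

6


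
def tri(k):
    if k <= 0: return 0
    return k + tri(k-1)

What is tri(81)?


tri(81)
= 81 + 80 + 79 + 78 + 77 + 76 + 75 + 74 + 73 + 72 + 71 + 70 + 69 + 68 + 67 + 66 + 65 + 64 + 63 + 62 + 61 + 60 + 59 + 58 + 57 + 56 + 55 + 54 + 53 + 52 + 51 + 50 + 49 + 48 + 47 + 46 + 45 + 44 + 43 + 42 + 41 + 40 + 39 + 38 + 37 + 36 + 35 + 34 + 33 + 32 + 31 + 30 + 29 + 28 + 27 + 26 + 25 + 24 + 23 + 22 + 21 + 20 + 19 + 18 + 17 + 16 + 15 + 14 + 13 + 12 + 11 + 10 + 9 + 8 + 7 + 6 + 5 + 4 + 3 + 2 + 1 + tri(0)
= 81 + 80 + 79 + 78 + 77 + 76 + 75 + 74 + 73 + 72 + 71 + 70 + 69 + 68 + 67 + 66 + 65 + 64 + 63 + 62 + 61 + 60 + 59 + 58 + 57 + 56 + 55 + 54 + 53 + 52 + 51 + 50 + 49 + 48 + 47 + 46 + 45 + 44 + 43 + 42 + 41 + 40 + 39 + 38 + 37 + 36 + 35 + 34 + 33 + 32 + 31 + 30 + 29 + 28 + 27 + 26 + 25 + 24 + 23 + 22 + 21 + 20 + 19 + 18 + 17 + 16 + 15 + 14 + 13 + 12 + 11 + 10 + 9 + 8 + 7 + 6 + 5 + 4 + 3 + 2 + 1 + 0
= 3321

3321


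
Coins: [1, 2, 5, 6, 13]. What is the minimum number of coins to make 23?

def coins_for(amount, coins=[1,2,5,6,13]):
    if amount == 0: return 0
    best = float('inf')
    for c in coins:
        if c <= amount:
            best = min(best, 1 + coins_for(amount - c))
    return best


Building up with DP:
coins_for(0) = 0
coins_for(1) = min(1+coins_for(0)=1+0=1) = 1
coins_for(2) = min(1+coins_for(1)=1+1=2, 1+coins_for(0)=1+0=1) = 1
coins_for(3) = min(1+coins_for(2)=1+1=2, 1+coins_for(1)=1+1=2) = 2
coins_for(4) = min(1+coins_for(3)=1+2=3, 1+coins_for(2)=1+1=2) = 2
coins_for(5) = min(1+coins_for(4)=1+2=3, 1+coins_for(3)=1+2=3, 1+coins_for(0)=1+0=1) = 1
coins_for(6) = min(1+coins_for(5)=1+1=2, 1+coins_for(4)=1+2=3, 1+coins_for(1)=1+1=2, 1+coins_for(0)=1+0=1) = 1
coins_for(7) = min(1+coins_for(6)=1+1=2, 1+coins_for(5)=1+1=2, 1+coins_for(2)=1+1=2, 1+coins_for(1)=1+1=2) = 2
coins_for(8) = min(1+coins_for(7)=1+2=3, 1+coins_for(6)=1+1=2, 1+coins_for(3)=1+2=3, 1+coins_for(2)=1+1=2) = 2
coins_for(9) = min(1+coins_for(8)=1+2=3, 1+coins_for(7)=1+2=3, 1+coins_for(4)=1+2=3, 1+coins_for(3)=1+2=3) = 3
coins_for(10) = min(1+coins_for(9)=1+3=4, 1+coins_for(8)=1+2=3, 1+coins_for(5)=1+1=2, 1+coins_for(4)=1+2=3) = 2
coins_for(11) = min(1+coins_for(10)=1+2=3, 1+coins_for(9)=1+3=4, 1+coins_for(6)=1+1=2, 1+coins_for(5)=1+1=2) = 2
coins_for(12) = min(1+coins_for(11)=1+2=3, 1+coins_for(10)=1+2=3, 1+coins_for(7)=1+2=3, 1+coins_for(6)=1+1=2) = 2
coins_for(13) = min(1+coins_for(12)=1+2=3, 1+coins_for(11)=1+2=3, 1+coins_for(8)=1+2=3, 1+coins_for(7)=1+2=3, 1+coins_for(0)=1+0=1) = 1
coins_for(14) = min(1+coins_for(13)=1+1=2, 1+coins_for(12)=1+2=3, 1+coins_for(9)=1+3=4, 1+coins_for(8)=1+2=3, 1+coins_for(1)=1+1=2) = 2
coins_for(15) = min(1+coins_for(14)=1+2=3, 1+coins_for(13)=1+1=2, 1+coins_for(10)=1+2=3, 1+coins_for(9)=1+3=4, 1+coins_for(2)=1+1=2) = 2
coins_for(16) = min(1+coins_for(15)=1+2=3, 1+coins_for(14)=1+2=3, 1+coins_for(11)=1+2=3, 1+coins_for(10)=1+2=3, 1+coins_for(3)=1+2=3) = 3
coins_for(17) = min(1+coins_for(16)=1+3=4, 1+coins_for(15)=1+2=3, 1+coins_for(12)=1+2=3, 1+coins_for(11)=1+2=3, 1+coins_for(4)=1+2=3) = 3
coins_for(18) = min(1+coins_for(17)=1+3=4, 1+coins_for(16)=1+3=4, 1+coins_for(13)=1+1=2, 1+coins_for(12)=1+2=3, 1+coins_for(5)=1+1=2) = 2
coins_for(19) = min(1+coins_for(18)=1+2=3, 1+coins_for(17)=1+3=4, 1+coins_for(14)=1+2=3, 1+coins_for(13)=1+1=2, 1+coins_for(6)=1+1=2) = 2
coins_for(20) = min(1+coins_for(19)=1+2=3, 1+coins_for(18)=1+2=3, 1+coins_for(15)=1+2=3, 1+coins_for(14)=1+2=3, 1+coins_for(7)=1+2=3) = 3
coins_for(21) = min(1+coins_for(20)=1+3=4, 1+coins_for(19)=1+2=3, 1+coins_for(16)=1+3=4, 1+coins_for(15)=1+2=3, 1+coins_for(8)=1+2=3) = 3
coins_for(22) = min(1+coins_for(21)=1+3=4, 1+coins_for(20)=1+3=4, 1+coins_for(17)=1+3=4, 1+coins_for(16)=1+3=4, 1+coins_for(9)=1+3=4) = 4
coins_for(23) = min(1+coins_for(22)=1+4=5, 1+coins_for(21)=1+3=4, 1+coins_for(18)=1+2=3, 1+coins_for(17)=1+3=4, 1+coins_for(10)=1+2=3) = 3

3


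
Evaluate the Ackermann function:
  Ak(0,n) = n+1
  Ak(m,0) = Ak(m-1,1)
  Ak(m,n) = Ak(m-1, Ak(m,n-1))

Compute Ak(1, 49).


Ak(1, 49) = Ak(0, Ak(1, 48))
  Ak(1, 48) = Ak(0, Ak(1, 47))
    Ak(1, 47) = Ak(0, Ak(1, 46))
      Ak(1, 46) = Ak(0, Ak(1, 45))
        Ak(1, 45) = Ak(0, Ak(1, 44))
          Ak(1, 44) = Ak(0, Ak(1, 43))
          Ak(1, 43) = Ak(0, Ak(1, 42))
          Ak(1, 42) = Ak(0, Ak(1, 41))
          Ak(1, 41) = Ak(0, Ak(1, 40))
          Ak(1, 40) = Ak(0, Ak(1, 39))
          Ak(1, 39) = Ak(0, Ak(1, 38))
          Ak(1, 38) = Ak(0, Ak(1, 37))
          Ak(1, 37) = Ak(0, Ak(1, 36))
          Ak(1, 36) = Ak(0, Ak(1, 35))
          Ak(1, 35) = Ak(0, Ak(1, 34))
          Ak(1, 34) = Ak(0, Ak(1, 33))
          Ak(1, 33) = Ak(0, Ak(1, 32))
          Ak(1, 32) = Ak(0, Ak(1, 31))
          Ak(1, 31) = Ak(0, Ak(1, 30))
          Ak(1, 30) = Ak(0, Ak(1, 29))
          Ak(1, 29) = Ak(0, Ak(1, 28))
          Ak(1, 28) = Ak(0, Ak(1, 27))
          Ak(1, 27) = Ak(0, Ak(1, 26))
          Ak(1, 26) = Ak(0, Ak(1, 25))
          Ak(1, 25) = Ak(0, Ak(1, 24))
... (trace truncated)
Result: Ak(1, 49) = 51

51


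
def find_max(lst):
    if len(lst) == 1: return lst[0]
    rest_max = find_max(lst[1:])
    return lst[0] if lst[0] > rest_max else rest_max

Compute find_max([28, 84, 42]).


find_max([28, 84, 42]): compare 28 with find_max([84, 42])
find_max([84, 42]): compare 84 with find_max([42])
find_max([42]) = 42  (base case)
Compare 84 with 42 -> 84
Compare 28 with 84 -> 84

84


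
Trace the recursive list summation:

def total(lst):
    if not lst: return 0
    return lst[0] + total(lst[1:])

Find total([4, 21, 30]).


total([4, 21, 30]) = 4 + total([21, 30])
total([21, 30]) = 21 + total([30])
total([30]) = 30 + total([])
total([]) = 0  (base case)
Total: 4 + 21 + 30 + 0 = 55

55


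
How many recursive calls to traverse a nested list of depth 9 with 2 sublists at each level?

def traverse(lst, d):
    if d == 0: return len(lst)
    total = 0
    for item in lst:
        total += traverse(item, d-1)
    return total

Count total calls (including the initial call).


At depth 0 (root): 1 call
At depth 1: each of 1 parents calls traverse on 2 children = 2 calls
At depth 2: each of 2 parents calls traverse on 2 children = 4 calls
At depth 3: each of 4 parents calls traverse on 2 children = 8 calls
At depth 4: each of 8 parents calls traverse on 2 children = 16 calls
At depth 5: each of 16 parents calls traverse on 2 children = 32 calls
At depth 6: each of 32 parents calls traverse on 2 children = 64 calls
At depth 7: each of 64 parents calls traverse on 2 children = 128 calls
At depth 8: each of 128 parents calls traverse on 2 children = 256 calls
At depth 9: each of 256 parents calls traverse on 2 children = 512 calls
Total: 1 + 2 + 4 + 8 + 16 + 32 + 64 + 128 + 256 + 512 = 1023

1023


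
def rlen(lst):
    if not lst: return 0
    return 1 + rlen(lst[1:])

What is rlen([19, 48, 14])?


rlen([19, 48, 14]) = 1 + rlen([48, 14])
rlen([48, 14]) = 1 + rlen([14])
rlen([14]) = 1 + rlen([])
rlen([]) = 0  (base case)
Unwinding: 1 + 1 + 1 + 0 = 3

3


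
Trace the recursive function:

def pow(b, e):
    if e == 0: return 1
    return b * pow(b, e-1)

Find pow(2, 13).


pow(2, 13)
= 2 * pow(2, 12)
= 2 * 2 * pow(2, 11)
= 2 * 2 * 2 * pow(2, 10)
= 2 * 2 * 2 * 2 * pow(2, 9)
= 2 * 2 * 2 * 2 * 2 * pow(2, 8)
= 2 * 2 * 2 * 2 * 2 * 2 * pow(2, 7)
= 2 * 2 * 2 * 2 * 2 * 2 * 2 * pow(2, 6)
= 2 * 2 * 2 * 2 * 2 * 2 * 2 * 2 * pow(2, 5)
= 2 * 2 * 2 * 2 * 2 * 2 * 2 * 2 * 2 * pow(2, 4)
= 2 * 2 * 2 * 2 * 2 * 2 * 2 * 2 * 2 * 2 * pow(2, 3)
= 2 * 2 * 2 * 2 * 2 * 2 * 2 * 2 * 2 * 2 * 2 * pow(2, 2)
= 2 * 2 * 2 * 2 * 2 * 2 * 2 * 2 * 2 * 2 * 2 * 2 * pow(2, 1)
= 2 * 2 * 2 * 2 * 2 * 2 * 2 * 2 * 2 * 2 * 2 * 2 * 2 * pow(2, 0)
= 2 * 2 * 2 * 2 * 2 * 2 * 2 * 2 * 2 * 2 * 2 * 2 * 2 * 1
= 8192

8192


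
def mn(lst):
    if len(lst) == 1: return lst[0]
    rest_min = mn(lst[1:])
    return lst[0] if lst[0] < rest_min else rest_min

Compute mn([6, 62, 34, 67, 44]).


mn([6, 62, 34, 67, 44]): compare 6 with mn([62, 34, 67, 44])
mn([62, 34, 67, 44]): compare 62 with mn([34, 67, 44])
mn([34, 67, 44]): compare 34 with mn([67, 44])
mn([67, 44]): compare 67 with mn([44])
mn([44]) = 44  (base case)
Compare 67 with 44 -> 44
Compare 34 with 44 -> 34
Compare 62 with 34 -> 34
Compare 6 with 34 -> 6

6


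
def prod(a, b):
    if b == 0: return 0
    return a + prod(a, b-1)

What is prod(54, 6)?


prod(54, 6) = 54 + prod(54, 5)
prod(54, 5) = 54 + prod(54, 4)
prod(54, 4) = 54 + prod(54, 3)
prod(54, 3) = 54 + prod(54, 2)
prod(54, 2) = 54 + prod(54, 1)
prod(54, 1) = 54 + prod(54, 0)
prod(54, 0) = 0  (base case)
Total: 54 + 54 + 54 + 54 + 54 + 54 + 0 = 324

324


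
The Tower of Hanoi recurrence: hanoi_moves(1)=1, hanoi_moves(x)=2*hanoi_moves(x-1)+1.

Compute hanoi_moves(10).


hanoi_moves(10) = 2 * hanoi_moves(9) + 1
hanoi_moves(9) = 2 * hanoi_moves(8) + 1
hanoi_moves(8) = 2 * hanoi_moves(7) + 1
hanoi_moves(7) = 2 * hanoi_moves(6) + 1
hanoi_moves(6) = 2 * hanoi_moves(5) + 1
hanoi_moves(5) = 2 * hanoi_moves(4) + 1
hanoi_moves(4) = 2 * hanoi_moves(3) + 1
hanoi_moves(3) = 2 * hanoi_moves(2) + 1
hanoi_moves(2) = 2 * hanoi_moves(1) + 1
hanoi_moves(1) = 1  (base case)
hanoi_moves(2) = 2 * 1 + 1 = 3
hanoi_moves(3) = 2 * 3 + 1 = 7
hanoi_moves(4) = 2 * 7 + 1 = 15
hanoi_moves(5) = 2 * 15 + 1 = 31
hanoi_moves(6) = 2 * 31 + 1 = 63
hanoi_moves(7) = 2 * 63 + 1 = 127
hanoi_moves(8) = 2 * 127 + 1 = 255
hanoi_moves(9) = 2 * 255 + 1 = 511
hanoi_moves(10) = 2 * 511 + 1 = 1023

1023


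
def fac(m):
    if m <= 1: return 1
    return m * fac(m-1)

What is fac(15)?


fac(15)
= 15 * fac(14)
= 15 * 14 * fac(13)
= 15 * 14 * 13 * fac(12)
= 15 * 14 * 13 * 12 * fac(11)
= 15 * 14 * 13 * 12 * 11 * fac(10)
= 15 * 14 * 13 * 12 * 11 * 10 * fac(9)
= 15 * 14 * 13 * 12 * 11 * 10 * 9 * fac(8)
= 15 * 14 * 13 * 12 * 11 * 10 * 9 * 8 * fac(7)
= 15 * 14 * 13 * 12 * 11 * 10 * 9 * 8 * 7 * fac(6)
= 15 * 14 * 13 * 12 * 11 * 10 * 9 * 8 * 7 * 6 * fac(5)
= 15 * 14 * 13 * 12 * 11 * 10 * 9 * 8 * 7 * 6 * 5 * fac(4)
= 15 * 14 * 13 * 12 * 11 * 10 * 9 * 8 * 7 * 6 * 5 * 4 * fac(3)
= 15 * 14 * 13 * 12 * 11 * 10 * 9 * 8 * 7 * 6 * 5 * 4 * 3 * fac(2)
= 15 * 14 * 13 * 12 * 11 * 10 * 9 * 8 * 7 * 6 * 5 * 4 * 3 * 2 * fac(1)
= 15 * 14 * 13 * 12 * 11 * 10 * 9 * 8 * 7 * 6 * 5 * 4 * 3 * 2 * 1
= 1307674368000

1307674368000


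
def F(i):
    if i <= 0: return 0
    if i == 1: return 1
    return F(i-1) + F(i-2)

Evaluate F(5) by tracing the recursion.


Computing F(5) bottom-up:
F(0) = 0
F(1) = 1
F(2) = F(1) + F(0) = 1 + 0 = 1
F(3) = F(2) + F(1) = 1 + 1 = 2
F(4) = F(3) + F(2) = 2 + 1 = 3
F(5) = F(4) + F(3) = 3 + 2 = 5

5


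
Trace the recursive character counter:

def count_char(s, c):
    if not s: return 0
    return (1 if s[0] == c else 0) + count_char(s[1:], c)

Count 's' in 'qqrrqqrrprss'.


s[0]='q' != 's' -> 0
s[0]='q' != 's' -> 0
s[0]='r' != 's' -> 0
s[0]='r' != 's' -> 0
s[0]='q' != 's' -> 0
s[0]='q' != 's' -> 0
s[0]='r' != 's' -> 0
s[0]='r' != 's' -> 0
s[0]='p' != 's' -> 0
s[0]='r' != 's' -> 0
s[0]='s' == 's' -> 1
s[0]='s' == 's' -> 1
Sum: 0 + 0 + 0 + 0 + 0 + 0 + 0 + 0 + 0 + 0 + 1 + 1 = 2

2


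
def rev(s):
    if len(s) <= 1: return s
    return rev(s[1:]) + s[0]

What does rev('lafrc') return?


rev('lafrc') = rev('afrc') + 'l'
rev('afrc') = rev('frc') + 'a'
rev('frc') = rev('rc') + 'f'
rev('rc') = rev('c') + 'r'
rev('c') = 'c'  (base case)
Concatenating: 'c' + 'r' + 'f' + 'a' + 'l' = 'crfal'

crfal


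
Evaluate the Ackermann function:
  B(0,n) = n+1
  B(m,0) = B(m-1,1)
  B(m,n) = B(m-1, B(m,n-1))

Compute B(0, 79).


B(0, 79) = 80
Result: B(0, 79) = 80

80


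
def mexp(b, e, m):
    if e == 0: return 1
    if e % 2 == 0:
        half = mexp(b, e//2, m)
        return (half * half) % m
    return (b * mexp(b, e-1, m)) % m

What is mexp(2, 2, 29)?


mexp(2, 2, 29): e is even, compute mexp(2, 1, 29)
  mexp(2, 1, 29): e is odd, compute mexp(2, 0, 29)
    mexp(2, 0, 29) = 1
  (2 * 1) % 29 = 2
half=2, (2*2) % 29 = 4

4


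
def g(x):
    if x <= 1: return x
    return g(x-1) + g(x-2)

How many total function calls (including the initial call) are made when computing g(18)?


Let C(n) = total calls for g(n)
C(0) = 1, C(1) = 1
C(2) = 1 + C(1) + C(0) = 1 + 1 + 1 = 3
C(3) = 1 + C(2) + C(1) = 1 + 3 + 1 = 5
C(4) = 1 + C(3) + C(2) = 1 + 5 + 3 = 9
C(5) = 1 + C(4) + C(3) = 1 + 9 + 5 = 15
C(6) = 1 + C(5) + C(4) = 1 + 15 + 9 = 25
C(7) = 1 + C(6) + C(5) = 1 + 25 + 15 = 41
C(8) = 1 + C(7) + C(6) = 1 + 41 + 25 = 67
C(9) = 1 + C(8) + C(7) = 1 + 67 + 41 = 109
C(10) = 1 + C(9) + C(8) = 1 + 109 + 67 = 177
C(11) = 1 + C(10) + C(9) = 1 + 177 + 109 = 287
C(12) = 1 + C(11) + C(10) = 1 + 287 + 177 = 465
C(13) = 1 + C(12) + C(11) = 1 + 465 + 287 = 753
C(14) = 1 + C(13) + C(12) = 1 + 753 + 465 = 1219
C(15) = 1 + C(14) + C(13) = 1 + 1219 + 753 = 1973
C(16) = 1 + C(15) + C(14) = 1 + 1973 + 1219 = 3193
C(17) = 1 + C(16) + C(15) = 1 + 3193 + 1973 = 5167
C(18) = 1 + C(17) + C(16) = 1 + 5167 + 3193 = 8361

8361


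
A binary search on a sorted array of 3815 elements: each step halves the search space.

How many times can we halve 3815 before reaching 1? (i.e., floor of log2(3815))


3815 / 2 = 1907
1907 / 2 = 953
953 / 2 = 476
476 / 2 = 238
238 / 2 = 119
119 / 2 = 59
59 / 2 = 29
29 / 2 = 14
14 / 2 = 7
7 / 2 = 3
3 / 2 = 1
Reached 1 after 11 halvings

11


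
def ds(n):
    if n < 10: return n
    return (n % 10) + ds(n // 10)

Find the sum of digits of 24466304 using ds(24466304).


ds(24466304) = 4 + ds(2446630)
ds(2446630) = 0 + ds(244663)
ds(244663) = 3 + ds(24466)
ds(24466) = 6 + ds(2446)
ds(2446) = 6 + ds(244)
ds(244) = 4 + ds(24)
ds(24) = 4 + ds(2)
ds(2) = 2  (base case)
Total: 4 + 0 + 3 + 6 + 6 + 4 + 4 + 2 = 29

29


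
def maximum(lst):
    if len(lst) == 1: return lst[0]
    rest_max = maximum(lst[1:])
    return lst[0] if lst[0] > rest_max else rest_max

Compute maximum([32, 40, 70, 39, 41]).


maximum([32, 40, 70, 39, 41]): compare 32 with maximum([40, 70, 39, 41])
maximum([40, 70, 39, 41]): compare 40 with maximum([70, 39, 41])
maximum([70, 39, 41]): compare 70 with maximum([39, 41])
maximum([39, 41]): compare 39 with maximum([41])
maximum([41]) = 41  (base case)
Compare 39 with 41 -> 41
Compare 70 with 41 -> 70
Compare 40 with 70 -> 70
Compare 32 with 70 -> 70

70


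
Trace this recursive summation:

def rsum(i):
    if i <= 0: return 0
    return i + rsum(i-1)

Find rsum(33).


rsum(33)
= 33 + 32 + 31 + 30 + 29 + 28 + 27 + 26 + 25 + 24 + 23 + 22 + 21 + 20 + 19 + 18 + 17 + 16 + 15 + 14 + 13 + 12 + 11 + 10 + 9 + 8 + 7 + 6 + 5 + 4 + 3 + 2 + 1 + rsum(0)
= 33 + 32 + 31 + 30 + 29 + 28 + 27 + 26 + 25 + 24 + 23 + 22 + 21 + 20 + 19 + 18 + 17 + 16 + 15 + 14 + 13 + 12 + 11 + 10 + 9 + 8 + 7 + 6 + 5 + 4 + 3 + 2 + 1 + 0
= 561

561


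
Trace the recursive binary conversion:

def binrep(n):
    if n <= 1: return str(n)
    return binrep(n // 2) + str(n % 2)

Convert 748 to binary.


binrep(748) = binrep(374) + '0'
binrep(374) = binrep(187) + '0'
binrep(187) = binrep(93) + '1'
binrep(93) = binrep(46) + '1'
binrep(46) = binrep(23) + '0'
binrep(23) = binrep(11) + '1'
binrep(11) = binrep(5) + '1'
binrep(5) = binrep(2) + '1'
binrep(2) = binrep(1) + '0'
binrep(1) = '1'  (base case)
Concatenating: '1' + '0' + '1' + '1' + '1' + '0' + '1' + '1' + '0' + '0' = '1011101100'

1011101100


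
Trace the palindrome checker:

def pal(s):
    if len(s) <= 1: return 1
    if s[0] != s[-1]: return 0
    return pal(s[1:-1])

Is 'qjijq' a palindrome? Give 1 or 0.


pal('qjijq'): s[0]='q' == s[-1]='q' -> check pal('jij')
pal('jij'): s[0]='j' == s[-1]='j' -> check pal('i')
pal('i'): len <= 1 -> return 1  (base case)
Result: 1 (palindrome)

1


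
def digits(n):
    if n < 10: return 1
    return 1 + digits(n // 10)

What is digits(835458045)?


digits(835458045) = 1 + digits(83545804)
digits(83545804) = 1 + digits(8354580)
digits(8354580) = 1 + digits(835458)
digits(835458) = 1 + digits(83545)
digits(83545) = 1 + digits(8354)
digits(8354) = 1 + digits(835)
digits(835) = 1 + digits(83)
digits(83) = 1 + digits(8)
digits(8) = 1  (base case: 8 < 10)
Unwinding: 1 + 1 + 1 + 1 + 1 + 1 + 1 + 1 + 1 = 9

9


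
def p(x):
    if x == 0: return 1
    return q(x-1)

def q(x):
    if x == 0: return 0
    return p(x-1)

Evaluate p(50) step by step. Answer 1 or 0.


p(50) = q(49)
q(49) = p(48)
p(48) = q(47)
q(47) = p(46)
p(46) = q(45)
q(45) = p(44)
p(44) = q(43)
q(43) = p(42)
p(42) = q(41)
q(41) = p(40)
p(40) = q(39)
q(39) = p(38)
p(38) = q(37)
q(37) = p(36)
p(36) = q(35)
q(35) = p(34)
p(34) = q(33)
q(33) = p(32)
p(32) = q(31)
q(31) = p(30)
p(30) = q(29)
q(29) = p(28)
p(28) = q(27)
q(27) = p(26)
p(26) = q(25)
q(25) = p(24)
p(24) = q(23)
q(23) = p(22)
p(22) = q(21)
q(21) = p(20)
p(20) = q(19)
q(19) = p(18)
p(18) = q(17)
q(17) = p(16)
p(16) = q(15)
q(15) = p(14)
p(14) = q(13)
q(13) = p(12)
p(12) = q(11)
q(11) = p(10)
p(10) = q(9)
q(9) = p(8)
p(8) = q(7)
q(7) = p(6)
p(6) = q(5)
q(5) = p(4)
p(4) = q(3)
q(3) = p(2)
p(2) = q(1)
q(1) = p(0)
p(0) = 1  (base case)
Result: 1

1


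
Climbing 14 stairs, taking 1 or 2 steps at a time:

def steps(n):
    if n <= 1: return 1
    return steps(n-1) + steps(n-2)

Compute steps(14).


Building up from base cases:
steps(0) = 1
steps(1) = 1
steps(2) = steps(1) + steps(0) = 1 + 1 = 2
steps(3) = steps(2) + steps(1) = 2 + 1 = 3
steps(4) = steps(3) + steps(2) = 3 + 2 = 5
steps(5) = steps(4) + steps(3) = 5 + 3 = 8
steps(6) = steps(5) + steps(4) = 8 + 5 = 13
steps(7) = steps(6) + steps(5) = 13 + 8 = 21
steps(8) = steps(7) + steps(6) = 21 + 13 = 34
steps(9) = steps(8) + steps(7) = 34 + 21 = 55
steps(10) = steps(9) + steps(8) = 55 + 34 = 89
steps(11) = steps(10) + steps(9) = 89 + 55 = 144
steps(12) = steps(11) + steps(10) = 144 + 89 = 233
steps(13) = steps(12) + steps(11) = 233 + 144 = 377
steps(14) = steps(13) + steps(12) = 377 + 233 = 610

610


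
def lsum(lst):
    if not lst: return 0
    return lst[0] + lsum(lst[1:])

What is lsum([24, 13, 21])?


lsum([24, 13, 21]) = 24 + lsum([13, 21])
lsum([13, 21]) = 13 + lsum([21])
lsum([21]) = 21 + lsum([])
lsum([]) = 0  (base case)
Total: 24 + 13 + 21 + 0 = 58

58


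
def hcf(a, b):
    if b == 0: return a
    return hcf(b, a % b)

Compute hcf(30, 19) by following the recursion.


hcf(30, 19) = hcf(19, 11)
hcf(19, 11) = hcf(11, 8)
hcf(11, 8) = hcf(8, 3)
hcf(8, 3) = hcf(3, 2)
hcf(3, 2) = hcf(2, 1)
hcf(2, 1) = hcf(1, 0)
hcf(1, 0) = 1  (base case)

1
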